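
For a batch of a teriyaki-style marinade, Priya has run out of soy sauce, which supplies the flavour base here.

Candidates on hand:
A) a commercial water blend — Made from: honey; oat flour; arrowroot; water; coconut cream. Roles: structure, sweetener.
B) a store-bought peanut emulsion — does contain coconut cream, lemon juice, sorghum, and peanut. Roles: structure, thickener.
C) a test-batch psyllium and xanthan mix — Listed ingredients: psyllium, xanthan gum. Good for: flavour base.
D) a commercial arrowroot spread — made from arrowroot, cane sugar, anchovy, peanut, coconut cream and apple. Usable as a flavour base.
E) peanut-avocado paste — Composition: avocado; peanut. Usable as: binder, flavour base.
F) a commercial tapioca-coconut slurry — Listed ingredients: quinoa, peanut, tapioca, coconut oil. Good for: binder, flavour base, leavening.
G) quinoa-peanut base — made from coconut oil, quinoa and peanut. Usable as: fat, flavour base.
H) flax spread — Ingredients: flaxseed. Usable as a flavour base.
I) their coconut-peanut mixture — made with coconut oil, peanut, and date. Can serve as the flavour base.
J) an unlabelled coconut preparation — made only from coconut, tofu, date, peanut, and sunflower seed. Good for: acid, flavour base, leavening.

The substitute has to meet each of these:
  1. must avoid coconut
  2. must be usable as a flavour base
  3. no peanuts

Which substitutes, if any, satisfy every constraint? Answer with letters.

A: not usable as a flavour base; has coconut cream, so not coconut-free — no
B: not usable as a flavour base; has coconut cream, so not coconut-free (and 1 more) — no
C: all constraints satisfied — OK
D: has coconut cream, so not coconut-free; has peanut, so not peanut-free — out
E: has peanut, so not peanut-free — out
F: has coconut oil, so not coconut-free; has peanut, so not peanut-free — no
G: has coconut oil, so not coconut-free; has peanut, so not peanut-free — reject
H: every rule checks out — valid
I: has coconut oil, so not coconut-free; has peanut, so not peanut-free — out
J: has coconut, so not coconut-free; has peanut, so not peanut-free — no

C, H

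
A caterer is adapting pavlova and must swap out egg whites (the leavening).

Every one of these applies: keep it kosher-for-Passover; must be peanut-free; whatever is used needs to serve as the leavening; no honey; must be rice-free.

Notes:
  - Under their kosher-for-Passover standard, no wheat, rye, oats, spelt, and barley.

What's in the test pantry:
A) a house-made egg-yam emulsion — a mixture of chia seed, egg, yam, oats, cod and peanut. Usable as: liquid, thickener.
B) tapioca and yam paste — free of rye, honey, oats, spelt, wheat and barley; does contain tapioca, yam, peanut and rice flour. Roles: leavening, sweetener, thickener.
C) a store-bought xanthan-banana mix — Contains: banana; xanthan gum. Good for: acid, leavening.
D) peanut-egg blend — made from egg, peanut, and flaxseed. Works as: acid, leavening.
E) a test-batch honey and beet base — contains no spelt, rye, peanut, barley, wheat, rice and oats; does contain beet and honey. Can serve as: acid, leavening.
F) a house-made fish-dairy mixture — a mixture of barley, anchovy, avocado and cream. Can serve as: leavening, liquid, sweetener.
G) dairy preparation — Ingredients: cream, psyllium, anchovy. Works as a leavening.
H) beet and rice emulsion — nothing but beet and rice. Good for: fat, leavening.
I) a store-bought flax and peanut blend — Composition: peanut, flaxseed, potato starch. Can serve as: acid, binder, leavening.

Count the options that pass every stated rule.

2

A: not usable as a leavening; has oats, so not kosher-for-Passover (and 1 more) — out
B: has rice flour, so not rice-free; has peanut, so not peanut-free — out
C: all constraints satisfied — valid
D: has peanut, so not peanut-free — no
E: has honey, so not honey-free — reject
F: has barley, so not kosher-for-Passover — reject
G: only cream, anchovy and psyllium; none excluded — valid
H: has rice, so not rice-free — reject
I: has peanut, so not peanut-free — no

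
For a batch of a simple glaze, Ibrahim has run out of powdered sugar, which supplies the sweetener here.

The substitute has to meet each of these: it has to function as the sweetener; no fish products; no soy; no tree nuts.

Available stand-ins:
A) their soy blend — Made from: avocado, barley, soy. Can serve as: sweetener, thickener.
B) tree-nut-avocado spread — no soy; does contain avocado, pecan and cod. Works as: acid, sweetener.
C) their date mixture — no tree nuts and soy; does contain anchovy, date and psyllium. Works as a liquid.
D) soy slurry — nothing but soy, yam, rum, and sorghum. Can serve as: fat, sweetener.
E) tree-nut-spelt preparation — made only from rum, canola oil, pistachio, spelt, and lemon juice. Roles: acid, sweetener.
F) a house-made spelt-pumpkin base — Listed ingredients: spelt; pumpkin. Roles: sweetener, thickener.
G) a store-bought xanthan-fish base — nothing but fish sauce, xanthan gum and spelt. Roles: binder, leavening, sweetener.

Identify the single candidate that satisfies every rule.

A: has soy, so not soy-free — no
B: has pecan, so not tree-nut-free; has cod, so not fish-free — out
C: not usable as a sweetener; has anchovy, so not fish-free — out
D: has soy, so not soy-free — reject
E: has pistachio, so not tree-nut-free — reject
F: works as a sweetener, no fish, no soy — keep
G: has fish sauce, so not fish-free — no

F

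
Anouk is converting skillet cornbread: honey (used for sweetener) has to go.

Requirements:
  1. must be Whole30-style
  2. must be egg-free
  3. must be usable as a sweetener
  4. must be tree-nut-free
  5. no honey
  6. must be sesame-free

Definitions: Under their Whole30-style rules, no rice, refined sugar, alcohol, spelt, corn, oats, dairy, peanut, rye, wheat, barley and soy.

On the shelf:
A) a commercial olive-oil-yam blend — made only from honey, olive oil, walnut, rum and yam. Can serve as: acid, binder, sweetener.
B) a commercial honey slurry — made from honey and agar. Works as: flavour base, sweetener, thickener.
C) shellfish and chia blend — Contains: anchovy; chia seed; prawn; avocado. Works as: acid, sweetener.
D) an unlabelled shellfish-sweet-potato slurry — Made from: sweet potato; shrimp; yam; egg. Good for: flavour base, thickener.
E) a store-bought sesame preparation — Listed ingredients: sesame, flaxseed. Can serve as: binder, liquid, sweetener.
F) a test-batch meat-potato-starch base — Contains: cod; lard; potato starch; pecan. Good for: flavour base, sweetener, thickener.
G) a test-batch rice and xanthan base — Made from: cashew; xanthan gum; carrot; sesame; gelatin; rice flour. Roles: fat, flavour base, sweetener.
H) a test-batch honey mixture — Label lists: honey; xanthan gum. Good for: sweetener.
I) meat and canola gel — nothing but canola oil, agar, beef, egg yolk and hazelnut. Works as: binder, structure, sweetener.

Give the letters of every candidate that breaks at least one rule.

A, B, D, E, F, G, H, I

A: has rum, so not Whole30-style; has honey, so not honey-free (and 1 more) — out
B: has honey, so not honey-free — reject
C: all constraints satisfied — keep
D: not usable as a sweetener; has egg, so not egg-free — out
E: has sesame, so not sesame-free — reject
F: has pecan, so not tree-nut-free — reject
G: has rice flour, so not Whole30-style; has sesame, so not sesame-free (and 1 more) — reject
H: has honey, so not honey-free — reject
I: has egg yolk, so not egg-free; has hazelnut, so not tree-nut-free — no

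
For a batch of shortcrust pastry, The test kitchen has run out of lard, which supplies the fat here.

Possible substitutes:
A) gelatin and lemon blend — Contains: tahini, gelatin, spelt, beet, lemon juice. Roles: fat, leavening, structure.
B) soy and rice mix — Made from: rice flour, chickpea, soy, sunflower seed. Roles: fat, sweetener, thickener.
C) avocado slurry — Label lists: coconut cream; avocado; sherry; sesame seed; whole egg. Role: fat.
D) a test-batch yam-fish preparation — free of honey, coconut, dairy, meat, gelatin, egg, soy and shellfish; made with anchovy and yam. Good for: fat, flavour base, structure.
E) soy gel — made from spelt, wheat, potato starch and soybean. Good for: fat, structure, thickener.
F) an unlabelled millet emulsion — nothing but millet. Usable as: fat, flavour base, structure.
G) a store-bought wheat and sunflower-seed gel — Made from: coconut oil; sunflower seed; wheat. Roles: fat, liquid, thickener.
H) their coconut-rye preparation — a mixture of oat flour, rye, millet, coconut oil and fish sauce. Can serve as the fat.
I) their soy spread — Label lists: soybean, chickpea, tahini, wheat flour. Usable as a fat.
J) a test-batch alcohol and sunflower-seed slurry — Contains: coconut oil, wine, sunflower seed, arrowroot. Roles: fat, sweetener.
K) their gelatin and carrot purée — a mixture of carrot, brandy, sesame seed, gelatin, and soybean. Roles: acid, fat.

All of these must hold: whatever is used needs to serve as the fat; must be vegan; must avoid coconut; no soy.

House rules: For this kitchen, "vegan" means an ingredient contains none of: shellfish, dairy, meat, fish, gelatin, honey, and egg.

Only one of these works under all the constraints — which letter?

F

A: has gelatin, so not vegan — reject
B: has soy, so not soy-free — out
C: has whole egg, so not vegan; has coconut cream, so not coconut-free — no
D: has anchovy, so not vegan — no
E: has soybean, so not soy-free — reject
F: only millet; none excluded — valid
G: has coconut oil, so not coconut-free — reject
H: has fish sauce, so not vegan; has coconut oil, so not coconut-free — reject
I: has soybean, so not soy-free — reject
J: has coconut oil, so not coconut-free — no
K: has gelatin, so not vegan; has soybean, so not soy-free — no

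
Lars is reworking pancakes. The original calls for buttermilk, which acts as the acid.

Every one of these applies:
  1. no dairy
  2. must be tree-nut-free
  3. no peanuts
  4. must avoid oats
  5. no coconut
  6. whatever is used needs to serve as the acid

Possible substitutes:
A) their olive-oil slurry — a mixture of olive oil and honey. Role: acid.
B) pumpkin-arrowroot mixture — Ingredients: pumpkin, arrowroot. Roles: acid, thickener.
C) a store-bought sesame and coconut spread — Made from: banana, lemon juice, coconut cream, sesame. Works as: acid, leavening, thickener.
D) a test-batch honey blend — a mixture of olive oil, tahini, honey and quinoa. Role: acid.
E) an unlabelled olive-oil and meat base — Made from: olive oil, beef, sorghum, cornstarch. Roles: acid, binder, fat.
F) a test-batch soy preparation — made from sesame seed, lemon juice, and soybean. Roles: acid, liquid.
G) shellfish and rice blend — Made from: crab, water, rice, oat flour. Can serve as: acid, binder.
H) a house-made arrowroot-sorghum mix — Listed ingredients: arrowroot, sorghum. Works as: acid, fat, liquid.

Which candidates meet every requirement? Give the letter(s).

A: no tree nuts, no peanut — keep
B: only pumpkin and arrowroot; none excluded — OK
C: has coconut cream, so not coconut-free — out
D: honey and tahini etc. — none of it excluded — keep
E: every rule checks out — valid
F: only sesame seed, soybean, and lemon juice; none excluded — valid
G: has oat flour, so not oat-free — out
H: every rule checks out — OK

A, B, D, E, F, H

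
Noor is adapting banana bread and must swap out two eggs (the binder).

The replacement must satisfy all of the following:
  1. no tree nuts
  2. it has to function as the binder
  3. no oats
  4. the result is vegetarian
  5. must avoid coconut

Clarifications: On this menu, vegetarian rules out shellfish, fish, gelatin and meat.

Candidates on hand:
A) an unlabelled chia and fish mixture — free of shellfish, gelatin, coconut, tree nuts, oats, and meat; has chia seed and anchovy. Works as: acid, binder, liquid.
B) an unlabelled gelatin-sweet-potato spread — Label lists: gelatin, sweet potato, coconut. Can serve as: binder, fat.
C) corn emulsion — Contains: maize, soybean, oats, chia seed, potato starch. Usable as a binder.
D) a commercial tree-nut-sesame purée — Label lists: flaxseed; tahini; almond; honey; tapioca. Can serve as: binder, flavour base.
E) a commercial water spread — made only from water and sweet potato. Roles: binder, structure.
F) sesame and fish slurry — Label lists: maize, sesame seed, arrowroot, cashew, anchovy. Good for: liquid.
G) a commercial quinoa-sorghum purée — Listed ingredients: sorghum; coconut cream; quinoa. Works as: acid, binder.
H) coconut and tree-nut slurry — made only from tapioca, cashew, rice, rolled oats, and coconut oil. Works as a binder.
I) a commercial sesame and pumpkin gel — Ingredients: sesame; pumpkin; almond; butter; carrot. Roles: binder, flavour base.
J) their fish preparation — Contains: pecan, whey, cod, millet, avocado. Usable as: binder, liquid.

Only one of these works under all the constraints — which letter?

A: has anchovy, so not vegetarian — reject
B: has gelatin, so not vegetarian; has coconut, so not coconut-free — reject
C: has oats, so not oat-free — no
D: has almond, so not tree-nut-free — out
E: only water and sweet potato; none excluded — valid
F: not usable as a binder; has anchovy, so not vegetarian (and 1 more) — no
G: has coconut cream, so not coconut-free — out
H: has coconut oil, so not coconut-free; has rolled oats, so not oat-free (and 1 more) — reject
I: has almond, so not tree-nut-free — no
J: has cod, so not vegetarian; has pecan, so not tree-nut-free — no

E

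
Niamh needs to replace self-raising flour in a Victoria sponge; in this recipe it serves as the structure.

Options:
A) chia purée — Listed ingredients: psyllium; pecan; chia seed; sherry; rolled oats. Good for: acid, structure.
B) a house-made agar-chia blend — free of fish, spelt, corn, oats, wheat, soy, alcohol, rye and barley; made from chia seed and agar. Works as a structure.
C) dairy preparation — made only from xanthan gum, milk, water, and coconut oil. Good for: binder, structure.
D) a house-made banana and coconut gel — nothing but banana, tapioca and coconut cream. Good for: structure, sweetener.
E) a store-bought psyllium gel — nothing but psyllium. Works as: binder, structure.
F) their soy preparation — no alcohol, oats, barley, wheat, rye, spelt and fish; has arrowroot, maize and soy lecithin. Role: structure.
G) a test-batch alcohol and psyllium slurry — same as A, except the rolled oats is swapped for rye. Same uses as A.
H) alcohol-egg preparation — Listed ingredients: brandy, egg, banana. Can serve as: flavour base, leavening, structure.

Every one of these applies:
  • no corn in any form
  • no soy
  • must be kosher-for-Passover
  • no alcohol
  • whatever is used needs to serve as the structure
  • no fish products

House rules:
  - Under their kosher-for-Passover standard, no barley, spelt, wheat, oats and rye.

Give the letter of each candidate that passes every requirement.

B, C, D, E

A: has rolled oats, so not kosher-for-Passover; has sherry, so not alcohol-free — no
B: no fish, no alcohol — valid
C: kosher-for-Passover, no fish — OK
D: only coconut cream, tapioca, and banana; none excluded — keep
E: nothing on the exclusion list — OK
F: has maize, so not corn-free; has soy lecithin, so not soy-free — reject
G: has rye, so not kosher-for-Passover; has sherry, so not alcohol-free — out
H: has brandy, so not alcohol-free — out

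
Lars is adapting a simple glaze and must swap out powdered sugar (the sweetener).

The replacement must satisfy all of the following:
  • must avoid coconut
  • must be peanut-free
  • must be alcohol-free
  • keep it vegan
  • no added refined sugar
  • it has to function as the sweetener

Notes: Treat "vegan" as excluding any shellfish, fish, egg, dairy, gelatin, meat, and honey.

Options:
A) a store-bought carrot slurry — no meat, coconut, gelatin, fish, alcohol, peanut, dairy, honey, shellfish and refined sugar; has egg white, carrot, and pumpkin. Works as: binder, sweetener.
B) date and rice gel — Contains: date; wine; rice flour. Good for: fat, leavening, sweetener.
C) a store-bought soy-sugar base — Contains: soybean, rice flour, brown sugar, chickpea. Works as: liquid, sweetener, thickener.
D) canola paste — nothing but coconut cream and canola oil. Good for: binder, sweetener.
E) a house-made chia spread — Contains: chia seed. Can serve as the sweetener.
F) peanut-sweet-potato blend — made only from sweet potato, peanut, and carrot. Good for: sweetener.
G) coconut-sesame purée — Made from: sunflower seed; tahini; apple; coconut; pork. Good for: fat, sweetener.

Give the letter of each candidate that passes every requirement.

A: has egg white, so not vegan — out
B: has wine, so not alcohol-free — reject
C: has brown sugar, so not no-added-sugar — reject
D: has coconut cream, so not coconut-free — reject
E: works as a sweetener, vegan, no peanut — valid
F: has peanut, so not peanut-free — out
G: has pork, so not vegan; has coconut, so not coconut-free — out

E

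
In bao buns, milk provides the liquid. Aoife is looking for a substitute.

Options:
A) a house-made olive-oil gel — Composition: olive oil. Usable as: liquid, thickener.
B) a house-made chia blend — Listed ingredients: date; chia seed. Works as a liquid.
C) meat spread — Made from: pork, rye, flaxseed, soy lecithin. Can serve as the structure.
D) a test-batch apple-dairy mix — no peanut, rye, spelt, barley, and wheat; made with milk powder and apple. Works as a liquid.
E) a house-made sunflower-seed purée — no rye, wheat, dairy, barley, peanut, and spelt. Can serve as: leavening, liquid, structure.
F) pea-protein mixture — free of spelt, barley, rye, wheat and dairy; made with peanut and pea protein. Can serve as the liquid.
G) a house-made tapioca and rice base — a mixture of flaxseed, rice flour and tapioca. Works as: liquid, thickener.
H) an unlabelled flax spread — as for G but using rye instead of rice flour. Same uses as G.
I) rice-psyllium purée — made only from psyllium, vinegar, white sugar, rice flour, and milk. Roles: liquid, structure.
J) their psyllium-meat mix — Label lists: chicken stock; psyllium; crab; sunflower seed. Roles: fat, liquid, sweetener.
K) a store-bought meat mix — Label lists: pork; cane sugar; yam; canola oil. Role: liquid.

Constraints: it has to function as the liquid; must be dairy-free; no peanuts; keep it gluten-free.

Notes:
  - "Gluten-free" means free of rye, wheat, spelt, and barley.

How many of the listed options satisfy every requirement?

A: only olive oil; none excluded — keep
B: only date and chia seed; none excluded — OK
C: not usable as a liquid; has rye, so not gluten-free — reject
D: has milk powder, so not dairy-free — out
E: no peanut, gluten-free — keep
F: has peanut, so not peanut-free — no
G: works as a liquid, no peanut, no dairy — valid
H: has rye, so not gluten-free — reject
I: has milk, so not dairy-free — reject
J: nothing on the exclusion list — OK
K: nothing on the exclusion list — OK

6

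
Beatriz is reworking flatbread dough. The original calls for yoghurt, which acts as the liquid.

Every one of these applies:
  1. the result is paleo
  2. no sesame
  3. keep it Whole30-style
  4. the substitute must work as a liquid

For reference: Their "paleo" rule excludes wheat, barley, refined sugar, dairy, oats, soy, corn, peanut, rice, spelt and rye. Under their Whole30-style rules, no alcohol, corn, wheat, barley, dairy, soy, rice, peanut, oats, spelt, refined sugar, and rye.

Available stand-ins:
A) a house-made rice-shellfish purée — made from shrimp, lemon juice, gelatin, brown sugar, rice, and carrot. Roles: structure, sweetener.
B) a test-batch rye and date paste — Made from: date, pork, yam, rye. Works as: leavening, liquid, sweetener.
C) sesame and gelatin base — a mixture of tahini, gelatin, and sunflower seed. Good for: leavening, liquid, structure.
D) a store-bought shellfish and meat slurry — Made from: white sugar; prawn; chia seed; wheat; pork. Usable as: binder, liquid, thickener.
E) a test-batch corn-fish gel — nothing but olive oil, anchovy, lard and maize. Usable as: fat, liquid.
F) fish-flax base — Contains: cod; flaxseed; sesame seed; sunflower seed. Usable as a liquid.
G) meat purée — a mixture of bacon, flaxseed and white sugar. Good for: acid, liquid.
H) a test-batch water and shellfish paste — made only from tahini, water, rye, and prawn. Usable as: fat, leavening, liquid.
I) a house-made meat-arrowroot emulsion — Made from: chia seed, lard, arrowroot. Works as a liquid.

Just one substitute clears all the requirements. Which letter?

A: not usable as a liquid; has rice, so not paleo (and 1 more) — reject
B: has rye, so not paleo; has rye, so not Whole30-style — reject
C: has tahini, so not sesame-free — reject
D: has white sugar, so not paleo; has white sugar, so not Whole30-style — no
E: has maize, so not paleo; has maize, so not Whole30-style — out
F: has sesame seed, so not sesame-free — no
G: has white sugar, so not paleo; has white sugar, so not Whole30-style — no
H: has rye, so not paleo; has rye, so not Whole30-style (and 1 more) — reject
I: Whole30-style, paleo — OK

I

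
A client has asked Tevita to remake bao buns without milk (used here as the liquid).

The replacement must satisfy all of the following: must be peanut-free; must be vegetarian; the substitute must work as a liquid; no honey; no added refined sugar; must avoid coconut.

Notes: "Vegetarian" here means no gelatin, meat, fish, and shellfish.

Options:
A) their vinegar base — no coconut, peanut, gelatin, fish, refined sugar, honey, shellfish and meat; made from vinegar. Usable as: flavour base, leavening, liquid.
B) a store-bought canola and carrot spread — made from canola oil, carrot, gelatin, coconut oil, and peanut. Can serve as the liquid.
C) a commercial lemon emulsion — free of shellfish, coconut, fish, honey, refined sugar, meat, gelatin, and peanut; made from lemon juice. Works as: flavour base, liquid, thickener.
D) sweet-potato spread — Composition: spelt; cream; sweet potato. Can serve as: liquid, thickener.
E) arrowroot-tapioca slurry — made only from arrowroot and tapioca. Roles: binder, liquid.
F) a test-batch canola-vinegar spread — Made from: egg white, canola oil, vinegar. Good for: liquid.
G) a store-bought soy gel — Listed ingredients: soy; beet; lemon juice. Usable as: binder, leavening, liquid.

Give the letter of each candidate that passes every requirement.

A: works as a liquid, no coconut, vegetarian — OK
B: has gelatin, so not vegetarian; has peanut, so not peanut-free (and 1 more) — no
C: no refined sugar, vegetarian — keep
D: every rule checks out — OK
E: every rule checks out — OK
F: no honey, vegetarian — keep
G: only soy, lemon juice and beet; none excluded — OK

A, C, D, E, F, G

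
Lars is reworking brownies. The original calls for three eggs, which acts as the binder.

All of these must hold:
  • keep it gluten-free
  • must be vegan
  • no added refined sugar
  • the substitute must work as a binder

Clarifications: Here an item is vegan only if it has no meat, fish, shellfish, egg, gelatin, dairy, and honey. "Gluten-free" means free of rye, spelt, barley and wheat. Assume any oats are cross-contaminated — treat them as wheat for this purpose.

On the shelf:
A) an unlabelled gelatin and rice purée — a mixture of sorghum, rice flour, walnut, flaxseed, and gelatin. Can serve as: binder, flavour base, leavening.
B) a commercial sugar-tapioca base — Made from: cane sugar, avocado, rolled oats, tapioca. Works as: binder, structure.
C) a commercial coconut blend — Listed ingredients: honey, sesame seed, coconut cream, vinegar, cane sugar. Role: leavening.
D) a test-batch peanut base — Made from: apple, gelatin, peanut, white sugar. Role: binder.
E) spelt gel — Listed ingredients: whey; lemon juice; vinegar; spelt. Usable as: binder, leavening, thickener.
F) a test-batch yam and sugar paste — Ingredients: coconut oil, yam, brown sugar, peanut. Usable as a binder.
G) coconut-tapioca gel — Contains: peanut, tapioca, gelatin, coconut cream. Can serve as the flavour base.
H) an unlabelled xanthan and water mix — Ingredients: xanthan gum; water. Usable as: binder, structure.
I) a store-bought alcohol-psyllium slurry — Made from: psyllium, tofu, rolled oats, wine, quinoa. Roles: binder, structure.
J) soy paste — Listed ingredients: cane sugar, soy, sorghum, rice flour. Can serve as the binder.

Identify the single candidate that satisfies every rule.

H

A: has gelatin, so not vegan — reject
B: has rolled oats, so not gluten-free; has cane sugar, so not no-added-sugar — no
C: not usable as a binder; has honey, so not vegan (and 1 more) — out
D: has gelatin, so not vegan; has white sugar, so not no-added-sugar — no
E: has whey, so not vegan; has spelt, so not gluten-free — reject
F: has brown sugar, so not no-added-sugar — out
G: not usable as a binder; has gelatin, so not vegan — reject
H: nothing on the exclusion list — OK
I: has rolled oats, so not gluten-free — out
J: has cane sugar, so not no-added-sugar — no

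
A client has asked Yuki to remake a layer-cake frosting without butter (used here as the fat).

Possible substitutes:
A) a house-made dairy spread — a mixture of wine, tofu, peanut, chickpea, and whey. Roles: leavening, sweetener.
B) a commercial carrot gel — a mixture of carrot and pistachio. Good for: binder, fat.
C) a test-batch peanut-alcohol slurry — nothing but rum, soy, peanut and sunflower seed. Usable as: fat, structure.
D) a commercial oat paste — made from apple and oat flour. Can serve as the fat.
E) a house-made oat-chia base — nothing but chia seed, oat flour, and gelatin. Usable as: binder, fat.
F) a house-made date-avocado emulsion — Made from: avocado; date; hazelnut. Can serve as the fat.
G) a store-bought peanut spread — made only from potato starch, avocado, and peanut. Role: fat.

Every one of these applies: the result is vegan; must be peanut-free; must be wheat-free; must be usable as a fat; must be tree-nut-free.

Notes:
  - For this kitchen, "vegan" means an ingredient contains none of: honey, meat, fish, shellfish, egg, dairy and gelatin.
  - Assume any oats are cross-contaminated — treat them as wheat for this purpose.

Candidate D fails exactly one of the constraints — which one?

usable as a fat: satisfied
vegan: satisfied
tree-nut-free: satisfied
peanut-free: satisfied
wheat-free: has oat flour — fails

wheat-free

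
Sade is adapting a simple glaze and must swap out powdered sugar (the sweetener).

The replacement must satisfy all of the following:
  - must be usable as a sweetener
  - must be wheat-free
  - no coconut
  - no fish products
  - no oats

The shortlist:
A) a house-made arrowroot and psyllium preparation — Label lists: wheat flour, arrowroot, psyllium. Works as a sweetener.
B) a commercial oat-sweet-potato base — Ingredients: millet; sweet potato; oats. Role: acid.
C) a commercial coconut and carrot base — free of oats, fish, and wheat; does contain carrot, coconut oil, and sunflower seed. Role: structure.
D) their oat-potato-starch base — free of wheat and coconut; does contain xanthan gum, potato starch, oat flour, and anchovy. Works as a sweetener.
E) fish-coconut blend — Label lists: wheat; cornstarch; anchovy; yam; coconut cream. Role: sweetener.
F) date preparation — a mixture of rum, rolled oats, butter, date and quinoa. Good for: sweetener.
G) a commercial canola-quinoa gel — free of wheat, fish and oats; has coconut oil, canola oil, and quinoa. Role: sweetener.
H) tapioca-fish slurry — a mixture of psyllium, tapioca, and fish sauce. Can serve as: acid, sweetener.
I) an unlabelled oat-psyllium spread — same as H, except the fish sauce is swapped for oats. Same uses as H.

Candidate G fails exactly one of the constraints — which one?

coconut-free

usable as a sweetener: satisfied
wheat-free: satisfied
oat-free: satisfied
coconut-free: has coconut oil — fails
fish-free: satisfied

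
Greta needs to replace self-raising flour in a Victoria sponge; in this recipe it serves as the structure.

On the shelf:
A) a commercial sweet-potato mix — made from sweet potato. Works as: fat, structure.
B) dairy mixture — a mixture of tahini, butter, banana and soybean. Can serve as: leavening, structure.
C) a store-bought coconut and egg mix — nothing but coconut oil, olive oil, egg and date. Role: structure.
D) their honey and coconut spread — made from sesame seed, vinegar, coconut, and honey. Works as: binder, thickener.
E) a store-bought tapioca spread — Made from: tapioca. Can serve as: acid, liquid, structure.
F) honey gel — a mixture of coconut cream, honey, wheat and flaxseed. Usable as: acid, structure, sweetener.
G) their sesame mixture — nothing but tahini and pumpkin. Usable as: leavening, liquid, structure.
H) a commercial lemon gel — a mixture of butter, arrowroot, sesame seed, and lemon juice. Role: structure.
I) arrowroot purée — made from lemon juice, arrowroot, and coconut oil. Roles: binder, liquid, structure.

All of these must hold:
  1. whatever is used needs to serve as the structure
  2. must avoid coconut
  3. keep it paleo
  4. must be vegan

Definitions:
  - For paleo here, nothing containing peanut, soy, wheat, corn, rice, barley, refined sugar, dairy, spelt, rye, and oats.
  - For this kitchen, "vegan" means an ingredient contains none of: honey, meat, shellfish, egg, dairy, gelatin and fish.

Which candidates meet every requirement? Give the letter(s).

A: all constraints satisfied — valid
B: has butter, so not paleo; has butter, so not vegan — out
C: has egg, so not vegan; has coconut oil, so not coconut-free — no
D: not usable as a structure; has honey, so not vegan (and 1 more) — no
E: only tapioca; none excluded — valid
F: has wheat, so not paleo; has honey, so not vegan (and 1 more) — out
G: only tahini and pumpkin; none excluded — valid
H: has butter, so not paleo; has butter, so not vegan — no
I: has coconut oil, so not coconut-free — reject

A, E, G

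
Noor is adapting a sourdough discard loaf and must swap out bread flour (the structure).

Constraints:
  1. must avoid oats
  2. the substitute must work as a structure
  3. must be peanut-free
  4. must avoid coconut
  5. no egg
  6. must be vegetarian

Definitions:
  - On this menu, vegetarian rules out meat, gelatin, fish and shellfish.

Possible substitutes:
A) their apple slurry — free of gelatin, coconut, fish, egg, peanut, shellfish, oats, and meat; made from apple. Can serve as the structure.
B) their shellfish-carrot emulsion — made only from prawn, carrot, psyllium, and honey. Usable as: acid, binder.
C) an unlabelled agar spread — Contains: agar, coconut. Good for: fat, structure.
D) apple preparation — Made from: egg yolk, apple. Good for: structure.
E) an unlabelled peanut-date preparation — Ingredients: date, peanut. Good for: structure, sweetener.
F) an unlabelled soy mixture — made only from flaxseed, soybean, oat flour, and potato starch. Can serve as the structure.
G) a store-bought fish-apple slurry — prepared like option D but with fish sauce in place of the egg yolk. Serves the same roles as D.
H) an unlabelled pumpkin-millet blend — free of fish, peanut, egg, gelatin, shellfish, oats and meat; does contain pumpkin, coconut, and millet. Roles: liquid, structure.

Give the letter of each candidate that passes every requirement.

A: works as a structure, vegetarian, no egg — valid
B: not usable as a structure; has prawn, so not vegetarian — out
C: has coconut, so not coconut-free — out
D: has egg yolk, so not egg-free — no
E: has peanut, so not peanut-free — reject
F: has oat flour, so not oat-free — out
G: has fish sauce, so not vegetarian — reject
H: has coconut, so not coconut-free — out

A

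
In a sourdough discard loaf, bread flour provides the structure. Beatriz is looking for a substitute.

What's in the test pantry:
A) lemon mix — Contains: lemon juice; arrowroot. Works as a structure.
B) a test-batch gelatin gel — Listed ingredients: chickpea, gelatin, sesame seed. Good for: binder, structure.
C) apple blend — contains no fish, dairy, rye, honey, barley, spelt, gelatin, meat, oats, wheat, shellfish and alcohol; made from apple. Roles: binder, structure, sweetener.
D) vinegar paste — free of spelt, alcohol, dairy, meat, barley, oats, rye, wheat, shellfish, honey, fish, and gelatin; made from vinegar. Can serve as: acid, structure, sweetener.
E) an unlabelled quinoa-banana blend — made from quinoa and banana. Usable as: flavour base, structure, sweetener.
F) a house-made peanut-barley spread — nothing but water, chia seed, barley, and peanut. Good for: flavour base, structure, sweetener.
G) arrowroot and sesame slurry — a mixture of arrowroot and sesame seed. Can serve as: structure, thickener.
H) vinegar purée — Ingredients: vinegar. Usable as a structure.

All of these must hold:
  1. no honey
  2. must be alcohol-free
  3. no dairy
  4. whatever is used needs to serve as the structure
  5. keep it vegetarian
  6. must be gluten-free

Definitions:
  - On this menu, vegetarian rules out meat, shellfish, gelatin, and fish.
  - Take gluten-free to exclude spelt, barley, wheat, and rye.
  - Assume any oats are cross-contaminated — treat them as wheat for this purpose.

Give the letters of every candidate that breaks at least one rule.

B, F

A: works as a structure, vegetarian, no alcohol — OK
B: has gelatin, so not vegetarian — no
C: vegetarian, no alcohol — OK
D: every rule checks out — OK
E: only quinoa and banana; none excluded — keep
F: has barley, so not gluten-free — out
G: gluten-free, no alcohol — valid
H: no honey, vegetarian — keep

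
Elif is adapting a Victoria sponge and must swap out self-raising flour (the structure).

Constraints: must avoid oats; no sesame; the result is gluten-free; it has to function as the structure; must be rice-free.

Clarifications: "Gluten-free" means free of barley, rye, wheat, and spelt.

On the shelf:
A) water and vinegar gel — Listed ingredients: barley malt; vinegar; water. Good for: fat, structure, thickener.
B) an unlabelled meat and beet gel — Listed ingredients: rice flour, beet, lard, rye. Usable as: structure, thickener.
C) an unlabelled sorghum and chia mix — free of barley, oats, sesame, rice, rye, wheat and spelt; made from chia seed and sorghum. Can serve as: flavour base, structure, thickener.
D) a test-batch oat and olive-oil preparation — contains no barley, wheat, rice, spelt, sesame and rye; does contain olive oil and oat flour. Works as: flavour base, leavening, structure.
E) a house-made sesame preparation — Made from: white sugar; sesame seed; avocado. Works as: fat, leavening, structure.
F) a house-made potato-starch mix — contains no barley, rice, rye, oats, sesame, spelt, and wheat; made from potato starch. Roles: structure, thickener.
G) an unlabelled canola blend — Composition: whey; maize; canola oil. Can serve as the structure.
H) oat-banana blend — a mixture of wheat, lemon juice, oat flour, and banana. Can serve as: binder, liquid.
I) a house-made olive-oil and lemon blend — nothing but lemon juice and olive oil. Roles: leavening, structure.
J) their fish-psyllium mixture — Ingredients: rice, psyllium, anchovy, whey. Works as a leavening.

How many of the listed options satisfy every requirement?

4

A: has barley malt, so not gluten-free — reject
B: has rye, so not gluten-free; has rice flour, so not rice-free — no
C: works as a structure, gluten-free, no oats — valid
D: has oat flour, so not oat-free — reject
E: has sesame seed, so not sesame-free — reject
F: nothing on the exclusion list — OK
G: only maize, whey, and canola oil; none excluded — keep
H: not usable as a structure; has wheat, so not gluten-free (and 1 more) — out
I: only lemon juice and olive oil; none excluded — keep
J: not usable as a structure; has rice, so not rice-free — reject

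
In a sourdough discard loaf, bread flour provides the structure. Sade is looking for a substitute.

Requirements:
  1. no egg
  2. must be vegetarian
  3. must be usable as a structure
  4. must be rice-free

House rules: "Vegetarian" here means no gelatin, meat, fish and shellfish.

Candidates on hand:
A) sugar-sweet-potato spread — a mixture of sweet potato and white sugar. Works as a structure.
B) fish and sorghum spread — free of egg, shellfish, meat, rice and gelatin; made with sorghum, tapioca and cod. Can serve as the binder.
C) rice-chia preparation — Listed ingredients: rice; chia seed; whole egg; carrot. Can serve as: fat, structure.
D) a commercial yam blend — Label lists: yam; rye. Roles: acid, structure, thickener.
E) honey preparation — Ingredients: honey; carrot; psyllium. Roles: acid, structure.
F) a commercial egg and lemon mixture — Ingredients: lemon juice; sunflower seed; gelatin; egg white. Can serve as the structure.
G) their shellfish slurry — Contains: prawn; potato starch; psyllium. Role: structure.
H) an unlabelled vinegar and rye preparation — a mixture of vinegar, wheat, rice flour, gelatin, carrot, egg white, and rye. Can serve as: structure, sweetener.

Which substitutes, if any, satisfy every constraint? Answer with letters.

A, D, E

A: nothing on the exclusion list — OK
B: not usable as a structure; has cod, so not vegetarian — no
C: has rice, so not rice-free; has whole egg, so not egg-free — no
D: every rule checks out — OK
E: vegetarian, no rice — OK
F: has gelatin, so not vegetarian; has egg white, so not egg-free — no
G: has prawn, so not vegetarian — reject
H: has gelatin, so not vegetarian; has rice flour, so not rice-free (and 1 more) — reject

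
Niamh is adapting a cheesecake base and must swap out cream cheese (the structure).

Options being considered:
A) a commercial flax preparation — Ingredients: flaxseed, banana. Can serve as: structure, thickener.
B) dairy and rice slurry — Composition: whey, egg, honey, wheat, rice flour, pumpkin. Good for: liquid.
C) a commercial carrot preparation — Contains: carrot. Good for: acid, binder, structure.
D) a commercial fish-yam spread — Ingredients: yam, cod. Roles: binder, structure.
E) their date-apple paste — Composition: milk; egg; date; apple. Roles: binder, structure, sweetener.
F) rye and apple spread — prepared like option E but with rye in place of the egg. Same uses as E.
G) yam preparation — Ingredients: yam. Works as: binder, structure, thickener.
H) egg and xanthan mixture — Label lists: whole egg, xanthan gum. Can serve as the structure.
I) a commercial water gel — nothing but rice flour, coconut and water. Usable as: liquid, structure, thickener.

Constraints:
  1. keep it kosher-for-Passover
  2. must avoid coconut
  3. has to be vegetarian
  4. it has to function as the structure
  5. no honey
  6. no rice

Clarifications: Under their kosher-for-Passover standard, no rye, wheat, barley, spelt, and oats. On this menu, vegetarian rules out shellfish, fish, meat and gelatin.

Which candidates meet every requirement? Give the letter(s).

A, C, E, G, H

A: every rule checks out — OK
B: not usable as a structure; has wheat, so not kosher-for-Passover (and 2 more) — out
C: works as a structure, kosher-for-Passover, no honey — keep
D: has cod, so not vegetarian — out
E: works as a structure, kosher-for-Passover, no coconut — OK
F: has rye, so not kosher-for-Passover — no
G: nothing on the exclusion list — keep
H: only whole egg and xanthan gum; none excluded — valid
I: has coconut, so not coconut-free; has rice flour, so not rice-free — no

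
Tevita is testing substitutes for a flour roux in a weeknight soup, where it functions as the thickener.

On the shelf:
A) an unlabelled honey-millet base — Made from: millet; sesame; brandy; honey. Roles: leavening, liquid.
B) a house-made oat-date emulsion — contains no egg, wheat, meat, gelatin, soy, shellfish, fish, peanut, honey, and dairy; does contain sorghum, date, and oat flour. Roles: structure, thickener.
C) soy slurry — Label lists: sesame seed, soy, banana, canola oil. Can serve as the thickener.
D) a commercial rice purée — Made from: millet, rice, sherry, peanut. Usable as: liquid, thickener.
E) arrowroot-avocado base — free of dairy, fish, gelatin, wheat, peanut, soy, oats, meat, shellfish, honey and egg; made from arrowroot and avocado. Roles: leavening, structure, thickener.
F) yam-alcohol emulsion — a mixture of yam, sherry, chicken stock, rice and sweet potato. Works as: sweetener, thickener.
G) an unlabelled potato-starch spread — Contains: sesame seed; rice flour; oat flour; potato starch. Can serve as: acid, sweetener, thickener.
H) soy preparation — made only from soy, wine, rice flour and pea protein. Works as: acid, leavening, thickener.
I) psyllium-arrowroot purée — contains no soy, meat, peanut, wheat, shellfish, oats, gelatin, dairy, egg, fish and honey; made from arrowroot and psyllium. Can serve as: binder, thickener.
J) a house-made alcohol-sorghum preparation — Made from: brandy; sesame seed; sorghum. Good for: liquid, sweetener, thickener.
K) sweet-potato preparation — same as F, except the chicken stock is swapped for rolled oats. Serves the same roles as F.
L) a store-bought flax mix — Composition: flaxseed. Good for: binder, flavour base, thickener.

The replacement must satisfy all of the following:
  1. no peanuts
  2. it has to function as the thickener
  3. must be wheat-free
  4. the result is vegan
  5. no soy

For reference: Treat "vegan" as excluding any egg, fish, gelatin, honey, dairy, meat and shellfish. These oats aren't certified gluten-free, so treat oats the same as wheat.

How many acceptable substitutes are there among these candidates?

4

A: not usable as a thickener; has honey, so not vegan — reject
B: has oat flour, so not wheat-free — no
C: has soy, so not soy-free — no
D: has peanut, so not peanut-free — no
E: no peanut, no soy — keep
F: has chicken stock, so not vegan — out
G: has oat flour, so not wheat-free — out
H: has soy, so not soy-free — reject
I: every rule checks out — keep
J: all constraints satisfied — keep
K: has rolled oats, so not wheat-free — no
L: only flaxseed; none excluded — keep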